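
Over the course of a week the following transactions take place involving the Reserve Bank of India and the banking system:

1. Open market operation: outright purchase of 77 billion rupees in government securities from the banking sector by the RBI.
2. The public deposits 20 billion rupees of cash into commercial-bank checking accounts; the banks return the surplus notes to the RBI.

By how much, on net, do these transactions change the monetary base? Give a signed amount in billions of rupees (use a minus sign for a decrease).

+77 billion

OMO purchase (from banks) 77 billion rupees: RBI balance sheet expands → +77B.
Currency deposit 20 billion rupees: just a shift between currency and reserves — both are base money → 0.
Net: 77 + 0 = +77 billion.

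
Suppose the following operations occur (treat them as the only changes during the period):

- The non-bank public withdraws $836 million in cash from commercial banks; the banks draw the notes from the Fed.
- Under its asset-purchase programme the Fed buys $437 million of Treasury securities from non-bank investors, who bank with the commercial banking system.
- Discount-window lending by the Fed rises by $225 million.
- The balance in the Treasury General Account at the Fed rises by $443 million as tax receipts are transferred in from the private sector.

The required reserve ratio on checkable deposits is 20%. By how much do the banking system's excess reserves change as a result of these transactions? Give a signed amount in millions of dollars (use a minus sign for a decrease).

-$448.6 million

Currency withdrawal $836 million: reserves −$836M, deposits −$836M.
Asset purchase (from non-banks) $437 million: reserves +$437M, deposits +$437M.
Discount-window loan $225 million: reserves +$225M, deposits 0.
Government account inflow $443 million: reserves −$443M, deposits −$443M.
Totals: Δreserves = −$617M, Δdeposits = −$842M.
Δrequired reserves = 20% × −$842M = −$168.4M.
Δexcess reserves = Δreserves − Δrequired = −$617M − (−$168.4M) = -$448.6 million.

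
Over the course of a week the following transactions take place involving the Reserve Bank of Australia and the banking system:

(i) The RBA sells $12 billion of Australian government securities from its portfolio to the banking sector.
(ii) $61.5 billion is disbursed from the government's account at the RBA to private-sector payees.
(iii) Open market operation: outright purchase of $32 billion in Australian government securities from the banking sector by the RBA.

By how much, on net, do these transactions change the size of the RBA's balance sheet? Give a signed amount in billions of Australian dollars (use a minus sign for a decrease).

RBA balance sheet:
  Assets:      Securities +$20B
  Liabilities: Bank reserves +$81.5B, Government deposits −$61.5B
Change in total RBA assets = +$20 billion.

+$20 billion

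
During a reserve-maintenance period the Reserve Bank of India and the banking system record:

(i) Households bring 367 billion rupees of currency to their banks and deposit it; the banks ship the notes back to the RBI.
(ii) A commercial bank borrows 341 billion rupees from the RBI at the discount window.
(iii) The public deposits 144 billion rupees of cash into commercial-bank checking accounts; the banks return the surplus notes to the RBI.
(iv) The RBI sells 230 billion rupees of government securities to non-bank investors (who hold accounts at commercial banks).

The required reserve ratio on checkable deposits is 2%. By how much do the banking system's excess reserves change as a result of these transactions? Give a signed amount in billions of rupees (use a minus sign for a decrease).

Currency deposit 367 billion rupees: reserves +367B, deposits +367B.
Discount-window loan 341 billion rupees: reserves +341B, deposits 0.
Currency deposit 144 billion rupees: reserves +144B, deposits +144B.
Asset sale (to non-banks) 230 billion rupees: reserves −230B, deposits −230B.
Totals: Δreserves = +622B, Δdeposits = +281B.
Δrequired reserves = 2% × +281B = +5.62B.
Δexcess reserves = Δreserves − Δrequired = +622B − (+5.62B) = +616.38 billion.

+616.38 billion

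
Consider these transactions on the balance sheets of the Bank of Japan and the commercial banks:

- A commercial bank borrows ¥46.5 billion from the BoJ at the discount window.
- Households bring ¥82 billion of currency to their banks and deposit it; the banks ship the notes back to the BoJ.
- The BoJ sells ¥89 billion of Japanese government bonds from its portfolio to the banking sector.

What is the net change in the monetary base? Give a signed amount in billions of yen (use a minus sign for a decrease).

Discount-window loan ¥46.5 billion: BoJ balance sheet expands → +¥46.5B.
Currency deposit ¥82 billion: just a shift between currency and reserves — both are base money → 0.
OMO sale (to banks) ¥89 billion: BoJ balance sheet contracts → −¥89B.
Net: 46.5 + 0 − 89 = -¥42.5 billion.

-¥42.5 billion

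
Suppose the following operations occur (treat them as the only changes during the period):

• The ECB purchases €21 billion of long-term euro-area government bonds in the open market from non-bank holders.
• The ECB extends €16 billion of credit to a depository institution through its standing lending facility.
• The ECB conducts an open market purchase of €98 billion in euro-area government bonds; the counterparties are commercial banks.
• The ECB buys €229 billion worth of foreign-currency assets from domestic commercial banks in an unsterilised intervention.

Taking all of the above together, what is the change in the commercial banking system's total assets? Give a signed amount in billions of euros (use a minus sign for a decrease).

+€37 billion

ECB balance sheet:
  Assets:      Securities +€119B, Loans to banks +€16B, Foreign assets +€229B
  Liabilities: Bank reserves +€364B
Commercial banking system:
  Assets:      Reserves at CB +€364B, Securities −€98B, Foreign assets −€229B
  Liabilities: Checkable deposits +€21B, Borrowings from CB +€16B
Change in total bank assets = +€37 billion.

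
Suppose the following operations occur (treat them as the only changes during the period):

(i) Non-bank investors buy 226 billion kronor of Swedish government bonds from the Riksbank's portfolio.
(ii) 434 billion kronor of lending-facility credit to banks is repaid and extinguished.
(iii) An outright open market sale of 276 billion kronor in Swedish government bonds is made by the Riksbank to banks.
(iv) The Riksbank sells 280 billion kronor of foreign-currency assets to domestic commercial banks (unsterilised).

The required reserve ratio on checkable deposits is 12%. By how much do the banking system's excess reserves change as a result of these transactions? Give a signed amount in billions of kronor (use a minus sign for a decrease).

-1188.88 billion

Asset sale (to non-banks) 226 billion kronor: reserves −226B, deposits −226B.
Discount-window repayment 434 billion kronor: reserves −434B, deposits 0.
OMO sale (to banks) 276 billion kronor: reserves −276B, deposits 0.
FX sale 280 billion kronor: reserves −280B, deposits 0.
Totals: Δreserves = −1216B, Δdeposits = −226B.
Δrequired reserves = 12% × −226B = −27.12B.
Δexcess reserves = Δreserves − Δrequired = −1216B − (−27.12B) = -1188.88 billion.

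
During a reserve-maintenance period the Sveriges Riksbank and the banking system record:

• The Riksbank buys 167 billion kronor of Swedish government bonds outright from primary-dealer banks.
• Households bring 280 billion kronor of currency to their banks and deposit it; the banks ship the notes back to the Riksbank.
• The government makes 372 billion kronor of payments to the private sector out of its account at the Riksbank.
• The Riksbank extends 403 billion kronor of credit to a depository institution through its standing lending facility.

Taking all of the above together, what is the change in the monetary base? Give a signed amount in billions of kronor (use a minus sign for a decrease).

+942 billion

Riksbank balance sheet:
  Assets:      Securities +167B, Loans to banks +403B
  Liabilities: Bank reserves +1222B, Currency in circulation −280B, Government deposits −372B
Commercial banking system:
  Assets:      Reserves at CB +1222B, Securities −167B
  Liabilities: Checkable deposits +652B, Borrowings from CB +403B
Monetary base = currency + reserves: −280B + (+1222B) = +942 billion.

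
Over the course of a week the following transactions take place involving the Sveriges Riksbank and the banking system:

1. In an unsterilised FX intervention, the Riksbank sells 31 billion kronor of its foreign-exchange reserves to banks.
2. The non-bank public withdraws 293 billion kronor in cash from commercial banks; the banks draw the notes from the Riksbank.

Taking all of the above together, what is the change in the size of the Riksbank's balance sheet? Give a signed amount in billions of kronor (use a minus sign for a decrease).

-31 billion

Riksbank balance sheet:
  Assets:      Foreign assets −31B
  Liabilities: Bank reserves −324B, Currency in circulation +293B
Change in total Riksbank assets = -31 billion.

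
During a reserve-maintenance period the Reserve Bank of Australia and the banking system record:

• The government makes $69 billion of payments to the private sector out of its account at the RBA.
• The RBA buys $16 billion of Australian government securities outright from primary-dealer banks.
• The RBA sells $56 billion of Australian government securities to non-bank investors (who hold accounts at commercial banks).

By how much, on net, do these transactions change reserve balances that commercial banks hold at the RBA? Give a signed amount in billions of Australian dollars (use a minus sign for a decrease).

+$29 billion

Government spending $69 billion: government payments flow into bank reserve accounts → +$69B.
OMO purchase (from banks) $16 billion: the RBA pays by crediting reserve accounts → +$16B.
Asset sale (to non-banks) $56 billion: the non-bank buyers' banks settle from reserves → −$56B.
Net: 69 + 16 − 56 = +$29 billion.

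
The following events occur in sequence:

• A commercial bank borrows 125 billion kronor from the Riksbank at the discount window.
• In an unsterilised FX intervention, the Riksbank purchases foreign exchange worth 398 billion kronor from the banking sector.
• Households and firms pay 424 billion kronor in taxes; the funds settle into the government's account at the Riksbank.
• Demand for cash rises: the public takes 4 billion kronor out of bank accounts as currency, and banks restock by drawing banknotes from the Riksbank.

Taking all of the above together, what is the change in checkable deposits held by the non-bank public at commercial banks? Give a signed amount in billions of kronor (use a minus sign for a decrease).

-428 billion

Riksbank balance sheet:
  Assets:      Loans to banks +125B, Foreign assets +398B
  Liabilities: Bank reserves +95B, Currency in circulation +4B, Government deposits +424B
Commercial banking system:
  Assets:      Reserves at CB +95B, Foreign assets −398B
  Liabilities: Checkable deposits −428B, Borrowings from CB +125B
So the change in checkable deposits held by the non-bank public at commercial banks is -428 billion.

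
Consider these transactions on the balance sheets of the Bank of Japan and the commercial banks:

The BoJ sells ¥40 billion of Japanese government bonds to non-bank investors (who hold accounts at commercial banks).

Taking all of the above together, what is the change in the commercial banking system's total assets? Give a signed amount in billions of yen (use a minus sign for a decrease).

-¥40 billion

BoJ balance sheet:
  Assets:      Securities −¥40B
  Liabilities: Bank reserves −¥40B
Commercial banking system:
  Assets:      Reserves at CB −¥40B
  Liabilities: Checkable deposits −¥40B
Change in total bank assets = -¥40 billion.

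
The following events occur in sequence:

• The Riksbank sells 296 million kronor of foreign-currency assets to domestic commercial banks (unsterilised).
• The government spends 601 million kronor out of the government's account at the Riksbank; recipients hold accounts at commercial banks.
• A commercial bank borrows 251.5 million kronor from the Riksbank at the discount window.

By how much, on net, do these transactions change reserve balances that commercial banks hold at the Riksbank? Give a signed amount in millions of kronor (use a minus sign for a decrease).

FX sale 296 million kronor: the buying banks pay out of their reserve balances → −296M.
Government spending 601 million kronor: government payments flow into bank reserve accounts → +601M.
Discount-window loan 251.5 million kronor: the loan is credited to the bank's reserve account → +251.5M.
Net: −296 + 601 + 251.5 = +556.5 million.

+556.5 million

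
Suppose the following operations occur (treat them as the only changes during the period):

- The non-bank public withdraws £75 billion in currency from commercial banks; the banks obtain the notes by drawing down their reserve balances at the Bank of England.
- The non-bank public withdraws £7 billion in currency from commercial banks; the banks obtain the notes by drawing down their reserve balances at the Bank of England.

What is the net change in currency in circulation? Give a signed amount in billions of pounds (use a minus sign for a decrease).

+£82 billion

Bank of England balance sheet:
  Assets:      no change
  Liabilities: Bank reserves −£82B, Currency in circulation +£82B
Commercial banking system:
  Assets:      Reserves at CB −£82B
  Liabilities: Checkable deposits −£82B
So the change in currency in circulation is +£82 billion.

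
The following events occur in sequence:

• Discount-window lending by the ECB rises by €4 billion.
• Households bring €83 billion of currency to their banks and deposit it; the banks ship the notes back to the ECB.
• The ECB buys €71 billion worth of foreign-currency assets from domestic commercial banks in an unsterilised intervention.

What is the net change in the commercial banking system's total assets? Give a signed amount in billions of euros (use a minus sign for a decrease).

+€87 billion

Discount-window loan €4 billion: bank balance sheets expand → +€4B.
Currency deposit €83 billion: bank balance sheets expand → +€83B.
FX purchase €71 billion: just an asset swap on bank balance sheets → 0.
Net: 4 + 83 + 0 = +€87 billion.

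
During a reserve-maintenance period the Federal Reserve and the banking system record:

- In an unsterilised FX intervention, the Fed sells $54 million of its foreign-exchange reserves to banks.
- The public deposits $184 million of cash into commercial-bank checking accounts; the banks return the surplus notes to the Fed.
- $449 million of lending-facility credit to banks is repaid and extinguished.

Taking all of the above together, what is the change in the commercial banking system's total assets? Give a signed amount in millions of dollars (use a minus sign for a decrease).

-$265 million

FX sale $54 million: just an asset swap on bank balance sheets → 0.
Currency deposit $184 million: bank balance sheets expand → +$184M.
Discount-window repayment $449 million: bank balance sheets shrink → −$449M.
Net: 0 + 184 − 449 = -$265 million.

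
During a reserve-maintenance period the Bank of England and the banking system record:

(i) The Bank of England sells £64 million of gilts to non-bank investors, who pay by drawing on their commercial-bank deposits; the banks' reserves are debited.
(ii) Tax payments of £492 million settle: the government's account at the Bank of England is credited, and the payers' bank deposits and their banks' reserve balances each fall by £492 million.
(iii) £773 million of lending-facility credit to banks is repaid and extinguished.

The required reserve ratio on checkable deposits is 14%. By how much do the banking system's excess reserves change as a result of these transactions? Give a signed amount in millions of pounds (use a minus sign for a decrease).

Asset sale (to non-banks) £64 million: reserves −£64M, deposits −£64M.
Government account inflow £492 million: reserves −£492M, deposits −£492M.
Discount-window repayment £773 million: reserves −£773M, deposits 0.
Totals: Δreserves = −£1329M, Δdeposits = −£556M.
Δrequired reserves = 14% × −£556M = −£77.84M.
Δexcess reserves = Δreserves − Δrequired = −£1329M − (−£77.84M) = -£1251.16 million.

-£1251.16 million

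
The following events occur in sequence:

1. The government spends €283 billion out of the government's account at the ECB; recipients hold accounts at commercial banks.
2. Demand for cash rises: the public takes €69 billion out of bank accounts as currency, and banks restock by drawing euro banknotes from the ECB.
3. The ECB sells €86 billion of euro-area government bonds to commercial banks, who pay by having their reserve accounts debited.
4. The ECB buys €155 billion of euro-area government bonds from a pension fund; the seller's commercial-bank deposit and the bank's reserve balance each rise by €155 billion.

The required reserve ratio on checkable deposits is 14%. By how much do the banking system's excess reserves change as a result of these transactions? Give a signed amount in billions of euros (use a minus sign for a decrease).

+€231.34 billion

Government spending €283 billion: reserves +€283B, deposits +€283B.
Currency withdrawal €69 billion: reserves −€69B, deposits −€69B.
OMO sale (to banks) €86 billion: reserves −€86B, deposits 0.
Asset purchase (from non-banks) €155 billion: reserves +€155B, deposits +€155B.
Totals: Δreserves = +€283B, Δdeposits = +€369B.
Δrequired reserves = 14% × +€369B = +€51.66B.
Δexcess reserves = Δreserves − Δrequired = +€283B − (+€51.66B) = +€231.34 billion.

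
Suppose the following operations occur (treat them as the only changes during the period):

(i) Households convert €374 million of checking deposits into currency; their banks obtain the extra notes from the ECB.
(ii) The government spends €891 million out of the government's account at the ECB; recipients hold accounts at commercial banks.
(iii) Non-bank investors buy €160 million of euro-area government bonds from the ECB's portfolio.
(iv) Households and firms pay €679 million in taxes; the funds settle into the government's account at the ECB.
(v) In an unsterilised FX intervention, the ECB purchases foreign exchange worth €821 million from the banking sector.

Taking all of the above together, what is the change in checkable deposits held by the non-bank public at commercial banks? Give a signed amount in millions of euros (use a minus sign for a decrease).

-€322 million

Currency withdrawal €374 million: non-bank counterparties' bank balances fall → −€374M.
Government spending €891 million: non-bank counterparties' bank balances rise → +€891M.
Asset sale (to non-banks) €160 million: non-bank counterparties' bank balances fall → −€160M.
Government account inflow €679 million: non-bank counterparties' bank balances fall → −€679M.
FX purchase €821 million: the counterparty is a bank, so public deposits are unchanged → 0.
Net: −374 + 891 − 160 − 679 + 0 = -€322 million.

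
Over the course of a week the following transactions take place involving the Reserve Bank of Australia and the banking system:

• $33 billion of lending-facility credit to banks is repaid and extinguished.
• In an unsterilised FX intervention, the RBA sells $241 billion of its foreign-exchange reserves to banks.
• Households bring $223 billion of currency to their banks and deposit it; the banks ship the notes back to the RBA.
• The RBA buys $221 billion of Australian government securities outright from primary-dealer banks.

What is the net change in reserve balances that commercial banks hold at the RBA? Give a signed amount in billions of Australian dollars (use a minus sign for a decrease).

Discount-window repayment $33 billion: repayment is debited from reserves → −$33B.
FX sale $241 billion: the buying banks pay out of their reserve balances → −$241B.
Currency deposit $223 billion: returned notes are swapped for reserve credit → +$223B.
OMO purchase (from banks) $221 billion: the RBA pays by crediting reserve accounts → +$221B.
Net: −33 − 241 + 223 + 221 = +$170 billion.

+$170 billion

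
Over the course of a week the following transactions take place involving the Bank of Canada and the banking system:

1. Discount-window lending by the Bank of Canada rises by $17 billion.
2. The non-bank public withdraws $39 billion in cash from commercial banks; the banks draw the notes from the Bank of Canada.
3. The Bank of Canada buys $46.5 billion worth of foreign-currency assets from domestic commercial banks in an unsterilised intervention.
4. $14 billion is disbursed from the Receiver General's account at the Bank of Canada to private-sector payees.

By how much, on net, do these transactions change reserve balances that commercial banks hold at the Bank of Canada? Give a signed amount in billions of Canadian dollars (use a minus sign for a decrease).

Discount-window loan $17 billion: the loan is credited to the bank's reserve account → +$17B.
Currency withdrawal $39 billion: banks swap reserves for currency → −$39B.
FX purchase $46.5 billion: the Bank of Canada pays by crediting reserve accounts → +$46.5B.
Government spending $14 billion: government payments flow into bank reserve accounts → +$14B.
Net: 17 − 39 + 46.5 + 14 = +$38.5 billion.

+$38.5 billion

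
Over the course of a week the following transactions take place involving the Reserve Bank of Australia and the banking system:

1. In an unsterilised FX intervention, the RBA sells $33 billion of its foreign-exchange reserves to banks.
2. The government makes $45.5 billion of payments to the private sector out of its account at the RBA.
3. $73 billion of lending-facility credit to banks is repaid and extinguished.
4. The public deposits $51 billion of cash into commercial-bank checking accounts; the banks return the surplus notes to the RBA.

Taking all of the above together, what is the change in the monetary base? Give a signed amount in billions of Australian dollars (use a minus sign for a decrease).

-$60.5 billion

FX sale $33 billion: RBA balance sheet contracts → −$33B.
Government spending $45.5 billion: a non-base liability converts back to reserves → +$45.5B.
Discount-window repayment $73 billion: RBA balance sheet contracts → −$73B.
Currency deposit $51 billion: just a shift between currency and reserves — both are base money → 0.
Net: −33 + 45.5 − 73 + 0 = -$60.5 billion.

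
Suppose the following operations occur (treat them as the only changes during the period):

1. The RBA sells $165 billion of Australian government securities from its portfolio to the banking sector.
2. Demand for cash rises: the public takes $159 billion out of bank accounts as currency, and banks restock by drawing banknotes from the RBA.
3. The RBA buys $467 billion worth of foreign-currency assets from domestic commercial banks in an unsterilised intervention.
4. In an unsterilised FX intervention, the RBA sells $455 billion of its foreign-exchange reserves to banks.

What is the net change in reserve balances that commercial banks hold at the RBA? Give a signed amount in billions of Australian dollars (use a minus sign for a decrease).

-$312 billion

OMO sale (to banks) $165 billion: the buying banks pay out of their reserve balances → −$165B.
Currency withdrawal $159 billion: banks swap reserves for currency → −$159B.
FX purchase $467 billion: the RBA pays by crediting reserve accounts → +$467B.
FX sale $455 billion: the buying banks pay out of their reserve balances → −$455B.
Net: −165 − 159 + 467 − 455 = -$312 billion.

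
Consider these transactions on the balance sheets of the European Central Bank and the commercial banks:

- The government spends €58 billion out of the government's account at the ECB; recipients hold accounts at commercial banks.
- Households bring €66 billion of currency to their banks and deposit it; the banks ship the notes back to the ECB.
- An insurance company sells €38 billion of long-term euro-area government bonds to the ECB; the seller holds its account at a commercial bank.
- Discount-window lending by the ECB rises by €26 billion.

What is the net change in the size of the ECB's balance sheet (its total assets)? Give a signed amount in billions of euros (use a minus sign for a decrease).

Government spending €58 billion: only the composition of liabilities changes → 0.
Currency deposit €66 billion: only the composition of liabilities changes → 0.
Asset purchase (from non-banks) €38 billion: an ECB asset is acquired → +€38B.
Discount-window loan €26 billion: an ECB asset is acquired → +€26B.
Net: 0 + 0 + 38 + 26 = +€64 billion.

+€64 billion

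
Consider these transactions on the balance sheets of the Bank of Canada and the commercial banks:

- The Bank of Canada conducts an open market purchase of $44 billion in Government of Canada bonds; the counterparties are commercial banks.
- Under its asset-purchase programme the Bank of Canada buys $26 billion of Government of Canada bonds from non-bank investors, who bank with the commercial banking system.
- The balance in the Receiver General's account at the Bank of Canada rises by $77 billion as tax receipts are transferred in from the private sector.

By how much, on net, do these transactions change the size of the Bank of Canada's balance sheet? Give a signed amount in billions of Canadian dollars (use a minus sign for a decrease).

OMO purchase (from banks) $44 billion: a Bank of Canada asset is acquired → +$44B.
Asset purchase (from non-banks) $26 billion: a Bank of Canada asset is acquired → +$26B.
Government account inflow $77 billion: only the composition of liabilities changes → 0.
Net: 44 + 26 + 0 = +$70 billion.

+$70 billion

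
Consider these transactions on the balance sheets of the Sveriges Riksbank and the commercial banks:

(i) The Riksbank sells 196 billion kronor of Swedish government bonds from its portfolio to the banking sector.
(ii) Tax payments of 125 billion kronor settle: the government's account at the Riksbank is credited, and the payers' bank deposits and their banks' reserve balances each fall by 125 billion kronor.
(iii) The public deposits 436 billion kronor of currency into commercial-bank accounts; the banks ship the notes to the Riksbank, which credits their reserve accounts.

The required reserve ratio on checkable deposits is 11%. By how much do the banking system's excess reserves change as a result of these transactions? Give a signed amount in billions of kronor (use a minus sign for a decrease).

+80.79 billion

OMO sale (to banks) 196 billion kronor: reserves −196B, deposits 0.
Government account inflow 125 billion kronor: reserves −125B, deposits −125B.
Currency deposit 436 billion kronor: reserves +436B, deposits +436B.
Totals: Δreserves = +115B, Δdeposits = +311B.
Δrequired reserves = 11% × +311B = +34.21B.
Δexcess reserves = Δreserves − Δrequired = +115B − (+34.21B) = +80.79 billion.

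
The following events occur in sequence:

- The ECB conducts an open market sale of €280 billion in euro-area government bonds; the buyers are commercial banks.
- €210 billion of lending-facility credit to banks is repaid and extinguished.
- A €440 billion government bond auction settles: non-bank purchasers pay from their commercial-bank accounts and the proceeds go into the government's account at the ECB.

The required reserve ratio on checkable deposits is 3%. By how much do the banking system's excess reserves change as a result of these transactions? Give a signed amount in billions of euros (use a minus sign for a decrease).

-€916.8 billion

OMO sale (to banks) €280 billion: reserves −€280B, deposits 0.
Discount-window repayment €210 billion: reserves −€210B, deposits 0.
Government account inflow €440 billion: reserves −€440B, deposits −€440B.
Totals: Δreserves = −€930B, Δdeposits = −€440B.
Δrequired reserves = 3% × −€440B = −€13.2B.
Δexcess reserves = Δreserves − Δrequired = −€930B − (−€13.2B) = -€916.8 billion.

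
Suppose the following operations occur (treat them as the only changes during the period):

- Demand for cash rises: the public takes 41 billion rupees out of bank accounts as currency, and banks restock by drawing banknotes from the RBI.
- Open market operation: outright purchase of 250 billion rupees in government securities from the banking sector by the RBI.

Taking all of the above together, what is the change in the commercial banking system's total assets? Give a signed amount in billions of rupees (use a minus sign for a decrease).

RBI balance sheet:
  Assets:      Securities +250B
  Liabilities: Bank reserves +209B, Currency in circulation +41B
Commercial banking system:
  Assets:      Reserves at CB +209B, Securities −250B
  Liabilities: Checkable deposits −41B
Change in total bank assets = -41 billion.

-41 billion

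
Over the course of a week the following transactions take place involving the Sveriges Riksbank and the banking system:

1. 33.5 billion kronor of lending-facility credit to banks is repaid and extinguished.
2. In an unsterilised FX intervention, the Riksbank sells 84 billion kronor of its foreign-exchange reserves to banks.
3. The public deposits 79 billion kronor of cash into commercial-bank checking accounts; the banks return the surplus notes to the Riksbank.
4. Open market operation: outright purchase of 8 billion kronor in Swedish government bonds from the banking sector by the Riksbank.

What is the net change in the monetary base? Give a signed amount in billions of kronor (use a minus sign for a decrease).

Discount-window repayment 33.5 billion kronor: Riksbank balance sheet contracts → −33.5B.
FX sale 84 billion kronor: Riksbank balance sheet contracts → −84B.
Currency deposit 79 billion kronor: just a shift between currency and reserves — both are base money → 0.
OMO purchase (from banks) 8 billion kronor: Riksbank balance sheet expands → +8B.
Net: −33.5 − 84 + 0 + 8 = -109.5 billion.

-109.5 billion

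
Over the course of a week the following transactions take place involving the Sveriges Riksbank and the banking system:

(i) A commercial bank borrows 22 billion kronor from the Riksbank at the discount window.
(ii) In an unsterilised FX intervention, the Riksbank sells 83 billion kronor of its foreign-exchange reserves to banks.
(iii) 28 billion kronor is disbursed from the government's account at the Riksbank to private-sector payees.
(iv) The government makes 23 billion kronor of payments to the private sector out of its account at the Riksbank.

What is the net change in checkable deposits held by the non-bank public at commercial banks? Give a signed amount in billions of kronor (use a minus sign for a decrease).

+51 billion

Riksbank balance sheet:
  Assets:      Loans to banks +22B, Foreign assets −83B
  Liabilities: Bank reserves −10B, Government deposits −51B
Commercial banking system:
  Assets:      Reserves at CB −10B, Foreign assets +83B
  Liabilities: Checkable deposits +51B, Borrowings from CB +22B
So the change in checkable deposits held by the non-bank public at commercial banks is +51 billion.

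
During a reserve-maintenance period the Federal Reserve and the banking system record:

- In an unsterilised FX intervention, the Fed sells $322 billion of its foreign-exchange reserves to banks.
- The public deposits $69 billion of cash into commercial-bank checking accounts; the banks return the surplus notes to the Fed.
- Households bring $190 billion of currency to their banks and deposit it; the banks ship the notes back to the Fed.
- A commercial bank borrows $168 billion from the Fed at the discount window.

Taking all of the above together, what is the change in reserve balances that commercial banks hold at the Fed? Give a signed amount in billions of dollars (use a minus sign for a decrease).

+$105 billion

FX sale $322 billion: the buying banks pay out of their reserve balances → −$322B.
Currency deposit $69 billion: returned notes are swapped for reserve credit → +$69B.
Currency deposit $190 billion: returned notes are swapped for reserve credit → +$190B.
Discount-window loan $168 billion: the loan is credited to the bank's reserve account → +$168B.
Net: −322 + 69 + 190 + 168 = +$105 billion.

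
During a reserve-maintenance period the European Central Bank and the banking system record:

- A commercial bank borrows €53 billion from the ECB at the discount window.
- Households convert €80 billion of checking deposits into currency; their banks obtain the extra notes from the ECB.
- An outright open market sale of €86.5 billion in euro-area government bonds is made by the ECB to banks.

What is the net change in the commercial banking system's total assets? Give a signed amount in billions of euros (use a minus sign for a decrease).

-€27 billion

ECB balance sheet:
  Assets:      Securities −€86.5B, Loans to banks +€53B
  Liabilities: Bank reserves −€113.5B, Currency in circulation +€80B
Commercial banking system:
  Assets:      Reserves at CB −€113.5B, Securities +€86.5B
  Liabilities: Checkable deposits −€80B, Borrowings from CB +€53B
Change in total bank assets = -€27 billion.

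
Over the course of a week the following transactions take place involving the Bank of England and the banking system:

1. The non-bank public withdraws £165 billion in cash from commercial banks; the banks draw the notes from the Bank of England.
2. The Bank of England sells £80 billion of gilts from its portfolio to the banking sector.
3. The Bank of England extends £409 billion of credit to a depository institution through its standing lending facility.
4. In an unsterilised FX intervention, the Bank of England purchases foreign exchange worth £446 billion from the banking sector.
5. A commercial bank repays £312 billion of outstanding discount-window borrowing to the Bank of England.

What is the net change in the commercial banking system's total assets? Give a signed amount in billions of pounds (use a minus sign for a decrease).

-£68 billion

Currency withdrawal £165 billion: bank balance sheets shrink → −£165B.
OMO sale (to banks) £80 billion: just an asset swap on bank balance sheets → 0.
Discount-window loan £409 billion: bank balance sheets expand → +£409B.
FX purchase £446 billion: just an asset swap on bank balance sheets → 0.
Discount-window repayment £312 billion: bank balance sheets shrink → −£312B.
Net: −165 + 0 + 409 + 0 − 312 = -£68 billion.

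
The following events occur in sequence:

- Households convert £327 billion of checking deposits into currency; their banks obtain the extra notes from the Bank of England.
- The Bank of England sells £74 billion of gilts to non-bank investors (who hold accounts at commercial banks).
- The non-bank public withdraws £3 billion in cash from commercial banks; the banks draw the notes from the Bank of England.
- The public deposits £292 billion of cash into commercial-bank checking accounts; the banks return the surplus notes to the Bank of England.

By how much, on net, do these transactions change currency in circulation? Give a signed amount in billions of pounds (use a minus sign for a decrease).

Currency withdrawal £327 billion: notes leave the central bank → +£327B.
Asset sale (to non-banks) £74 billion: no currency enters or leaves circulation → 0.
Currency withdrawal £3 billion: notes leave the central bank → +£3B.
Currency deposit £292 billion: notes return to the central bank → −£292B.
Net: 327 + 0 + 3 − 292 = +£38 billion.

+£38 billion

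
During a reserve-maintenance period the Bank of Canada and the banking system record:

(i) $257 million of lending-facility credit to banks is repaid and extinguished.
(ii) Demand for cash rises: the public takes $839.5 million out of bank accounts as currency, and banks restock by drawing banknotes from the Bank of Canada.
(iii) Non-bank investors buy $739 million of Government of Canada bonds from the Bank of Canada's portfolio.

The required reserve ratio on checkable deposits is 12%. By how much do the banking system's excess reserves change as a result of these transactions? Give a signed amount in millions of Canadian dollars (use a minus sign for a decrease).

Discount-window repayment $257 million: reserves −$257M, deposits 0.
Currency withdrawal $839.5 million: reserves −$839.5M, deposits −$839.5M.
Asset sale (to non-banks) $739 million: reserves −$739M, deposits −$739M.
Totals: Δreserves = −$1835.5M, Δdeposits = −$1578.5M.
Δrequired reserves = 12% × −$1578.5M = −$189.42M.
Δexcess reserves = Δreserves − Δrequired = −$1835.5M − (−$189.42M) = -$1646.08 million.

-$1646.08 million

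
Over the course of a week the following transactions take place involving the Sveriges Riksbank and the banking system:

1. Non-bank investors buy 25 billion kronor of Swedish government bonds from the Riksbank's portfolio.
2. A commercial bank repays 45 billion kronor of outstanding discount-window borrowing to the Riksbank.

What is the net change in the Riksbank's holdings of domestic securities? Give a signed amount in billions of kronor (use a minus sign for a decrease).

-25 billion

Asset sale (to non-banks) 25 billion kronor: securities removed from the Riksbank's portfolio → −25B.
Discount-window repayment 45 billion kronor: the Riksbank's securities portfolio is untouched → 0.
Net: −25 + 0 = -25 billion.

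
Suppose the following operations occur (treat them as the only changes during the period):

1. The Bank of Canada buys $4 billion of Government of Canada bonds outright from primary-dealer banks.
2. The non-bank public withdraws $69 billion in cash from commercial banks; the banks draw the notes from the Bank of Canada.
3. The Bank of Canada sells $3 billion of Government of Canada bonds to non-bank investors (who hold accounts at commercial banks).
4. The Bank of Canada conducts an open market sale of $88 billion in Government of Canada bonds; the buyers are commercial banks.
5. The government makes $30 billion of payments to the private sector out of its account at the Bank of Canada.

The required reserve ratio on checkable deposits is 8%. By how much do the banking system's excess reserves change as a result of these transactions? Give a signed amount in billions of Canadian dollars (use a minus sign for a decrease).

-$122.64 billion

OMO purchase (from banks) $4 billion: reserves +$4B, deposits 0.
Currency withdrawal $69 billion: reserves −$69B, deposits −$69B.
Asset sale (to non-banks) $3 billion: reserves −$3B, deposits −$3B.
OMO sale (to banks) $88 billion: reserves −$88B, deposits 0.
Government spending $30 billion: reserves +$30B, deposits +$30B.
Totals: Δreserves = −$126B, Δdeposits = −$42B.
Δrequired reserves = 8% × −$42B = −$3.36B.
Δexcess reserves = Δreserves − Δrequired = −$126B − (−$3.36B) = -$122.64 billion.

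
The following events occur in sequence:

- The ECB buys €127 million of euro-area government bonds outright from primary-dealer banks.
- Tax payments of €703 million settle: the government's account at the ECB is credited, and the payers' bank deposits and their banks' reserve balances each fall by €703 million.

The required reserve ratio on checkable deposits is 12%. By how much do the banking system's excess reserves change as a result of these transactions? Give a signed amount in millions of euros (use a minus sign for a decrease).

-€491.64 million

OMO purchase (from banks) €127 million: reserves +€127M, deposits 0.
Government account inflow €703 million: reserves −€703M, deposits −€703M.
Totals: Δreserves = −€576M, Δdeposits = −€703M.
Δrequired reserves = 12% × −€703M = −€84.36M.
Δexcess reserves = Δreserves − Δrequired = −€576M − (−€84.36M) = -€491.64 million.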